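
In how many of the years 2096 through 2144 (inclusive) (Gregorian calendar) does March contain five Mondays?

March has 31 days; it has five Mondays when Monday falls among the first (month-length − 28) days — i.e. when March 1 is one of Monday/Sunday/Saturday.
March 1 by year: 2096:Thu 2097:Fri 2098:Sat✓ 2099:Sun✓ 2100:Mon✓ 2101:Tue 2102:Wed 2103:Thu 2104:Sat✓ 2105:Sun✓ 2106:Mon✓ 2107:Tue 2108:Thu 2109:Fri 2110:Sat✓ …(19 more)… 2130:Wed 2131:Thu 2132:Sat✓ 2133:Sun✓ 2134:Mon✓ 2135:Tue 2136:Thu 2137:Fri 2138:Sat✓ 2139:Sun✓ 2140:Tue 2141:Wed 2142:Thu 2143:Fri 2144:Sun✓
Years with five Mondays: 2098, 2099, 2100, 2104, 2105, 2106, 2110, 2111, 2116, 2117, 2121, 2122, 2123, 2127, 2128, 2132, 2133, 2134, 2138, 2139, 2144 → 21.

21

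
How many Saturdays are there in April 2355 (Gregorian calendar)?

April 2355 has 30 days and begins on Friday.
The first Saturday is April 2.
Saturdays fall on 2, 9, 16, 23, 30 — that's 5.

5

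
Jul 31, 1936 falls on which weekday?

January 1, 1936 is a Wednesday.
July 31 is day 213 of the year, i.e. 212 days after Jan 1.
212 mod 7 = 2, so advance 2 weekdays from Wednesday: Friday.

Friday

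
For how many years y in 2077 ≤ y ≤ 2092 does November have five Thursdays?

November has 30 days; it has five Thursdays when Thursday falls among the first (month-length − 28) days — i.e. when November 1 is one of Thursday/Wednesday.
November 1 by year: 2077:Mon 2078:Tue 2079:Wed✓ 2080:Fri 2081:Sat 2082:Sun 2083:Mon 2084:Wed✓ 2085:Thu✓ 2086:Fri 2087:Sat 2088:Mon 2089:Tue 2090:Wed✓ 2091:Thu✓ 2092:Sat
Years with five Thursdays: 2079, 2084, 2085, 2090, 2091 → 5.

5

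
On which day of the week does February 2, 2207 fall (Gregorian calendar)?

Monday

January 1, 2207 is a Thursday.
February 2 is day 33 of the year, i.e. 32 days after Jan 1.
32 mod 7 = 4, so advance 4 weekdays from Thursday: Monday.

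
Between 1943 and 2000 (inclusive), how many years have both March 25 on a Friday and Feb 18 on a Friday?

6

Check each year's weekday for March 25 and Feb 18:
  1943: Thu/Thu  1944: Sat/Fri  1945: Sun/Sun  1946: Mon/Mon  1947: Tue/Tue  1948: Thu/Wed  1949: Fri/Fri ✓  1950: Sat/Sat  1951: Sun/Sun  1952: Tue/Mon  1953: Wed/Wed  1954: Thu/Thu  1955: Fri/Fri ✓  1956: Sun/Sat  …(30 more)…  1987: Wed/Wed  1988: Fri/Thu  1989: Sat/Sat  1990: Sun/Sun  1991: Mon/Mon  1992: Wed/Tue  1993: Thu/Thu  1994: Fri/Fri ✓  1995: Sat/Sat  1996: Mon/Sun  1997: Tue/Tue  1998: Wed/Wed  1999: Thu/Thu  2000: Sat/Fri
Both conditions hold in: 1949, 1955, 1966, 1977, 1983, 1994 — 6.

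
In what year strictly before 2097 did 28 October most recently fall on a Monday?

From one year to the next, a fixed date's weekday advances by 1, or by 2 when a Feb 29 lies between the two dates.
2097: October 28 is Monday.
2096: Sunday (−1)
2095: Friday (−2)
2094: Thursday (−1)
2093: Wednesday (−1)
2092: Tuesday (−1)
2091: Sunday (−2)
2090: Saturday (−1)
2089: Friday (−1)
2088: Thursday (−1)
2087: Tuesday (−2)
2086: Monday (−1)
28 October falls on a Monday in 2086.

2086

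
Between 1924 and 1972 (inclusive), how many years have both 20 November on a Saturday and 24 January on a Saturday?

Check each year's weekday for 20 November and 24 January:
  1924: Thu/Thu  1925: Fri/Sat  1926: Sat/Sun  1927: Sun/Mon  1928: Tue/Tue  1929: Wed/Thu  1930: Thu/Fri  1931: Fri/Sat  1932: Sun/Sun  1933: Mon/Tue  1934: Tue/Wed  1935: Wed/Thu  1936: Fri/Fri  1937: Sat/Sun  …(21 more)…  1959: Fri/Sat  1960: Sun/Sun  1961: Mon/Tue  1962: Tue/Wed  1963: Wed/Thu  1964: Fri/Fri  1965: Sat/Sun  1966: Sun/Mon  1967: Mon/Tue  1968: Wed/Wed  1969: Thu/Fri  1970: Fri/Sat  1971: Sat/Sun  1972: Mon/Mon
Both conditions hold in: 1948 — 1.

1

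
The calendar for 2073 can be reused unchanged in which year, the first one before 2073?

2062

Two years share a calendar iff Jan 1 falls on the same weekday and both are leap or both are common. 2073: Jan 1 is Sunday, common year.
2072: Jan 1 Friday, leap
2071: Jan 1 Thursday, common
2070: Jan 1 Wednesday, common
2069: Jan 1 Tuesday, common
2068: Jan 1 Sunday, leap
2067: Jan 1 Saturday, common
2066: Jan 1 Friday, common
2065: Jan 1 Thursday, common
2064: Jan 1 Tuesday, leap
2063: Jan 1 Monday, common
2062: Jan 1 Sunday, common
2062 matches on both conditions.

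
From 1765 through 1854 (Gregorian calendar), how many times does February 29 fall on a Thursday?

Leap years in 1765–1854: 21 of them.
Feb 29 weekday advances by 5 (mod 7) from one leap year to the next four years later (or differs when a century non-leap intervenes).
Leap-day weekdays: 1768:Mon 1772:Sat 1776:Thu✓ 1780:Tue 1784:Sun 1788:Fri 1792:Wed 1796:Mon 1804:Wed 1808:Mon 1812:Sat 1816:Thu✓ 1820:Tue 1824:Sun 1828:Fri 1832:Wed 1836:Mon 1840:Sat 1844:Thu✓ 1848:Tue 1852:Sun
Thursday: 1776, 1816, 1844 → 3.

3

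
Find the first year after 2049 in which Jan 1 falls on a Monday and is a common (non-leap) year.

2057

Jan 1 advances by 2 weekdays after a leap year and by 1 after a common year.
2049: Jan 1 is Friday.
2050: Saturday
2051: Sunday
2052: Monday (leap)
2053: Wednesday
2054: Thursday
2055: Friday
2056: Saturday (leap)
2057: Monday
2057 begins on a Monday and is a common year.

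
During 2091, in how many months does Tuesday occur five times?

A month of length L has five Tuesdays iff its first Tuesday is on day ≤ L−28 (so day 1–3 in a 31-day month, 1–2 in a 30-day month, day 1 in a leap February).
Checking each month of 2091: Jan starts Mon (31d) ✓; Feb starts Thu (28d); Mar starts Thu (31d); Apr starts Sun (30d); May starts Tue (31d) ✓; Jun starts Fri (30d); Jul starts Sun (31d) ✓; Aug starts Wed (31d); Sep starts Sat (30d); Oct starts Mon (31d) ✓; Nov starts Thu (30d); Dec starts Sat (31d).
Five-Tuesday months: January, May, July, October → 4.

4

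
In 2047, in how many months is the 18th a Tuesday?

Check the 18th of each month of 2047: Jan 18: Fri, Feb 18: Mon, Mar 18: Mon, Apr 18: Thu, May 18: Sat, Jun 18: Tue, Jul 18: Thu, Aug 18: Sun, Sep 18: Wed, Oct 18: Fri, Nov 18: Mon, Dec 18: Wed.
Tuesday occurs in June — 1 month.

1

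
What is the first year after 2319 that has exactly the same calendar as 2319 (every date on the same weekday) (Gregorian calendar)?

2330

Two years share a calendar iff Jan 1 falls on the same weekday and both are leap or both are common. 2319: Jan 1 is Wednesday, common year.
2320: Jan 1 Thursday, leap
2321: Jan 1 Saturday, common
2322: Jan 1 Sunday, common
2323: Jan 1 Monday, common
2324: Jan 1 Tuesday, leap
2325: Jan 1 Thursday, common
2326: Jan 1 Friday, common
2327: Jan 1 Saturday, common
2328: Jan 1 Sunday, leap
2329: Jan 1 Tuesday, common
2330: Jan 1 Wednesday, common
2330 matches on both conditions.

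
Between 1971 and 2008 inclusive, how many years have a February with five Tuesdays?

2

February has 28 days (29 in leap years); it has five Tuesdays when Tuesday falls among the first (month-length − 28) days — i.e. when February 1 is Tuesday in a leap year (never in a common year).
February 1 by year: 1971:Mon 1972:Tue✓ 1973:Thu 1974:Fri 1975:Sat 1976:Sun 1977:Tue 1978:Wed 1979:Thu 1980:Fri 1981:Sun 1982:Mon 1983:Tue 1984:Wed 1985:Fri …(8 more)… 1994:Tue 1995:Wed 1996:Thu 1997:Sat 1998:Sun 1999:Mon 2000:Tue✓ 2001:Thu 2002:Fri 2003:Sat 2004:Sun 2005:Tue 2006:Wed 2007:Thu 2008:Fri
Years with five Tuesdays: 1972, 2000 → 2.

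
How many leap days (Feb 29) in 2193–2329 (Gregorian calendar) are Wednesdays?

Leap years in 2193–2329: 32 of them.
Feb 29 weekday advances by 5 (mod 7) from one leap year to the next four years later (or differs when a century non-leap intervenes).
Leap-day weekdays: 2196:Mon 2204:Wed✓ 2208:Mon 2212:Sat 2216:Thu 2220:Tue 2224:Sun 2228:Fri 2232:Wed✓ 2236:Mon 2240:Sat 2244:Thu 2248:Tue …(6 more)… 2276:Tue 2280:Sun 2284:Fri 2288:Wed✓ 2292:Mon 2296:Sat 2304:Mon 2308:Sat 2312:Thu 2316:Tue 2320:Sun 2324:Fri 2328:Wed✓
Wednesday: 2204, 2232, 2260, 2288, 2328 → 5.

5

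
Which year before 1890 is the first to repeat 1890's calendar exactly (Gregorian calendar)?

Two years share a calendar iff Jan 1 falls on the same weekday and both are leap or both are common. 1890: Jan 1 is Wednesday, common year.
1889: Jan 1 Tuesday, common
1888: Jan 1 Sunday, leap
1887: Jan 1 Saturday, common
1886: Jan 1 Friday, common
1885: Jan 1 Thursday, common
1884: Jan 1 Tuesday, leap
1883: Jan 1 Monday, common
1882: Jan 1 Sunday, common
1881: Jan 1 Saturday, common
1880: Jan 1 Thursday, leap
1879: Jan 1 Wednesday, common
1879 matches on both conditions.

1879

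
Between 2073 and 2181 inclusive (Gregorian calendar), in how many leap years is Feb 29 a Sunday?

3

Leap years in 2073–2181: 26 of them.
Feb 29 weekday advances by 5 (mod 7) from one leap year to the next four years later (or differs when a century non-leap intervenes).
Leap-day weekdays: 2076:Sat 2080:Thu 2084:Tue 2088:Sun✓ 2092:Fri 2096:Wed 2104:Fri 2108:Wed 2112:Mon 2116:Sat 2120:Thu 2124:Tue 2128:Sun✓ 2132:Fri 2136:Wed 2140:Mon 2144:Sat 2148:Thu 2152:Tue 2156:Sun✓ 2160:Fri 2164:Wed 2168:Mon 2172:Sat 2176:Thu 2180:Tue
Sunday: 2088, 2128, 2156 → 3.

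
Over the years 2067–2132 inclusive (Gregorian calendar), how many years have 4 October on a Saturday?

10

Track 4 October's weekday year by year (advancing +1, or +2 across a Feb 29):
  2067: Tue  2068: Thu (+2)  2069: Fri (+1)  2070: Sat (+1) ✓  2071: Sun (+1)
  2072: Tue (+2)  2073: Wed (+1)  2074: Thu (+1)  2075: Fri (+1)  2076: Sun (+2)
  2077: Mon (+1)  2078: Tue (+1)  2079: Wed (+1)  2080: Fri (+2)  … (38 more years) …
  2119: Wed (+1)  2120: Fri (+2)  2121: Sat (+1) ✓  2122: Sun (+1)  2123: Mon (+1)
  2124: Wed (+2)  2125: Thu (+1)  2126: Fri (+1)  2127: Sat (+1) ✓  2128: Mon (+2)
  2129: Tue (+1)  2130: Wed (+1)  2131: Thu (+1)  2132: Sat (+2) ✓
Saturday years: 2070, 2081, 2087, 2092, 2098, 2104, 2110, 2121, 2127, 2132 — 10 in total.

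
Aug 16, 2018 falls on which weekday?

Thursday

January 1, 2018 is a Monday.
August 16 is day 228 of the year, i.e. 227 days after Jan 1.
227 mod 7 = 3, so advance 3 weekdays from Monday: Thursday.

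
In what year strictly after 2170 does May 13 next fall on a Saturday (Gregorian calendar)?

From one year to the next, a fixed date's weekday advances by 1, or by 2 when a Feb 29 lies between the two dates.
2170: May 13 is Sunday.
2171: Monday (+1)
2172: Wednesday (+2)
2173: Thursday (+1)
2174: Friday (+1)
2175: Saturday (+1)
May 13 falls on a Saturday in 2175.

2175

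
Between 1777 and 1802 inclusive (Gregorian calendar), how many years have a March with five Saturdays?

March has 31 days; it has five Saturdays when Saturday falls among the first (month-length − 28) days — i.e. when March 1 is one of Saturday/Friday/Thursday.
March 1 by year: 1777:Sat✓ 1778:Sun 1779:Mon 1780:Wed 1781:Thu✓ 1782:Fri✓ 1783:Sat✓ 1784:Mon 1785:Tue 1786:Wed 1787:Thu✓ 1788:Sat✓ 1789:Sun 1790:Mon 1791:Tue 1792:Thu✓ 1793:Fri✓ 1794:Sat✓ 1795:Sun 1796:Tue 1797:Wed 1798:Thu✓ 1799:Fri✓ 1800:Sat✓ 1801:Sun 1802:Mon
Years with five Saturdays: 1777, 1781, 1782, 1783, 1787, 1788, 1792, 1793, 1794, 1798, 1799, 1800 → 12.

12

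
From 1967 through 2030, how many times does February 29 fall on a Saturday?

Leap years in 1967–2030: 16 of them.
Feb 29 weekday advances by 5 (mod 7) from one leap year to the next four years later (or differs when a century non-leap intervenes).
Leap-day weekdays: 1968:Thu 1972:Tue 1976:Sun 1980:Fri 1984:Wed 1988:Mon 1992:Sat✓ 1996:Thu 2000:Tue 2004:Sun 2008:Fri 2012:Wed 2016:Mon 2020:Sat✓ 2024:Thu 2028:Tue
Saturday: 1992, 2020 → 2.

2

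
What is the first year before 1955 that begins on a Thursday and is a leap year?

1948

Jan 1 advances by 2 weekdays after a leap year and by 1 after a common year.
1955: Jan 1 is Saturday.
1954: Friday
1953: Thursday
1952: Tuesday (leap)
1951: Monday
1950: Sunday
1949: Saturday
1948: Thursday (leap)
1948 begins on a Thursday and is a leap year.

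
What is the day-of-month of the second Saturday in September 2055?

September 1, 2055 is a Wednesday, so the first Saturday is the 4th.
The second Saturday is 4 + 7 = 11.

11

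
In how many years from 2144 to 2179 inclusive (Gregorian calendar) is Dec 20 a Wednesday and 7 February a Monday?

Check each year's weekday for Dec 20 and 7 February:
  2144: Sun/Fri  2145: Mon/Sun  2146: Tue/Mon  2147: Wed/Tue  2148: Fri/Wed  2149: Sat/Fri  2150: Sun/Sat  2151: Mon/Sun  2152: Wed/Mon ✓  2153: Thu/Wed  2154: Fri/Thu  2155: Sat/Fri  2156: Mon/Sat  2157: Tue/Mon  …(8 more)…  2166: Sat/Fri  2167: Sun/Sat  2168: Tue/Sun  2169: Wed/Tue  2170: Thu/Wed  2171: Fri/Thu  2172: Sun/Fri  2173: Mon/Sun  2174: Tue/Mon  2175: Wed/Tue  2176: Fri/Wed  2177: Sat/Fri  2178: Sun/Sat  2179: Mon/Sun
Both conditions hold in: 2152 — 1.

1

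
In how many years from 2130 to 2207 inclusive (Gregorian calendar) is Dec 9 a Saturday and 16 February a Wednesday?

Check each year's weekday for Dec 9 and 16 February:
  2130: Sat/Thu  2131: Sun/Fri  2132: Tue/Sat  2133: Wed/Mon  2134: Thu/Tue  2135: Fri/Wed  2136: Sun/Thu  2137: Mon/Sat  2138: Tue/Sun  2139: Wed/Mon  2140: Fri/Tue  2141: Sat/Thu  2142: Sun/Fri  2143: Mon/Sat  …(50 more)…  2194: Tue/Sun  2195: Wed/Mon  2196: Fri/Tue  2197: Sat/Thu  2198: Sun/Fri  2199: Mon/Sat  2200: Tue/Sun  2201: Wed/Mon  2202: Thu/Tue  2203: Fri/Wed  2204: Sun/Thu  2205: Mon/Sat  2206: Tue/Sun  2207: Wed/Mon
Both conditions hold in: 2152, 2180 — 2.

2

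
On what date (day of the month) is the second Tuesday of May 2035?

8

May 1, 2035 is a Tuesday, so the first Tuesday is the 1st.
The second Tuesday is 1 + 7 = 8.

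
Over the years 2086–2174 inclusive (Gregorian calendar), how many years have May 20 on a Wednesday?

13

Track May 20's weekday year by year (advancing +1, or +2 across a Feb 29):
  2086: Mon  2087: Tue (+1)  2088: Thu (+2)  2089: Fri (+1)  2090: Sat (+1)
  2091: Sun (+1)  2092: Tue (+2)  2093: Wed (+1) ✓  2094: Thu (+1)  2095: Fri (+1)
  2096: Sun (+2)  2097: Mon (+1)  2098: Tue (+1)  2099: Wed (+1) ✓  … (61 more years) …
  2161: Wed (+1) ✓  2162: Thu (+1)  2163: Fri (+1)  2164: Sun (+2)  2165: Mon (+1)
  2166: Tue (+1)  2167: Wed (+1) ✓  2168: Fri (+2)  2169: Sat (+1)  2170: Sun (+1)
  2171: Mon (+1)  2172: Wed (+2) ✓  2173: Thu (+1)  2174: Fri (+1)
Wednesday years: 2093, 2099, 2105, 2111, 2116, 2122, 2133, 2139, 2144, 2150, 2161, 2167, 2172 — 13 in total.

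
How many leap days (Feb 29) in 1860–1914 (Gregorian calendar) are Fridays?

Leap years in 1860–1914: 13 of them.
Feb 29 weekday advances by 5 (mod 7) from one leap year to the next four years later (or differs when a century non-leap intervenes).
Leap-day weekdays: 1860:Wed 1864:Mon 1868:Sat 1872:Thu 1876:Tue 1880:Sun 1884:Fri✓ 1888:Wed 1892:Mon 1896:Sat 1904:Mon 1908:Sat 1912:Thu
Friday: 1884 → 1.

1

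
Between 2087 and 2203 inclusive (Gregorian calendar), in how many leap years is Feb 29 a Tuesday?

Leap years in 2087–2203: 27 of them.
Feb 29 weekday advances by 5 (mod 7) from one leap year to the next four years later (or differs when a century non-leap intervenes).
Leap-day weekdays: 2088:Sun 2092:Fri 2096:Wed 2104:Fri 2108:Wed 2112:Mon 2116:Sat 2120:Thu 2124:Tue✓ 2128:Sun 2132:Fri 2136:Wed 2140:Mon 2144:Sat 2148:Thu 2152:Tue✓ 2156:Sun 2160:Fri 2164:Wed 2168:Mon 2172:Sat 2176:Thu 2180:Tue✓ 2184:Sun 2188:Fri 2192:Wed 2196:Mon
Tuesday: 2124, 2152, 2180 → 3.

3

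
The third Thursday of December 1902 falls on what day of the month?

December 1, 1902 is a Monday, so the first Thursday is the 4th.
The third Thursday is 4 + 14 = 18.

18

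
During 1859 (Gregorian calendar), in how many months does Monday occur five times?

A month of length L has five Mondays iff its first Monday is on day ≤ L−28 (so day 1–3 in a 31-day month, 1–2 in a 30-day month, day 1 in a leap February).
Checking each month of 1859: Jan starts Sat (31d) ✓; Feb starts Tue (28d); Mar starts Tue (31d); Apr starts Fri (30d); May starts Sun (31d) ✓; Jun starts Wed (30d); Jul starts Fri (31d); Aug starts Mon (31d) ✓; Sep starts Thu (30d); Oct starts Sat (31d) ✓; Nov starts Tue (30d); Dec starts Thu (31d).
Five-Monday months: January, May, August, October → 4.

4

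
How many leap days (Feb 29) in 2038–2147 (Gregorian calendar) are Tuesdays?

3

Leap years in 2038–2147: 26 of them.
Feb 29 weekday advances by 5 (mod 7) from one leap year to the next four years later (or differs when a century non-leap intervenes).
Leap-day weekdays: 2040:Wed 2044:Mon 2048:Sat 2052:Thu 2056:Tue✓ 2060:Sun 2064:Fri 2068:Wed 2072:Mon 2076:Sat 2080:Thu 2084:Tue✓ 2088:Sun 2092:Fri 2096:Wed 2104:Fri 2108:Wed 2112:Mon 2116:Sat 2120:Thu 2124:Tue✓ 2128:Sun 2132:Fri 2136:Wed 2140:Mon 2144:Sat
Tuesday: 2056, 2084, 2124 → 3.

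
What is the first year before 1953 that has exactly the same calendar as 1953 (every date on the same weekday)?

Two years share a calendar iff Jan 1 falls on the same weekday and both are leap or both are common. 1953: Jan 1 is Thursday, common year.
1952: Jan 1 Tuesday, leap
1951: Jan 1 Monday, common
1950: Jan 1 Sunday, common
1949: Jan 1 Saturday, common
1948: Jan 1 Thursday, leap
1947: Jan 1 Wednesday, common
1946: Jan 1 Tuesday, common
1945: Jan 1 Monday, common
1944: Jan 1 Saturday, leap
1943: Jan 1 Friday, common
1942: Jan 1 Thursday, common
1942 matches on both conditions.

1942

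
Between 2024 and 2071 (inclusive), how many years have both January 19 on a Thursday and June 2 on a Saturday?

2

Check each year's weekday for January 19 and June 2:
  2024: Fri/Sun  2025: Sun/Mon  2026: Mon/Tue  2027: Tue/Wed  2028: Wed/Fri  2029: Fri/Sat  2030: Sat/Sun  2031: Sun/Mon  2032: Mon/Wed  2033: Wed/Thu  2034: Thu/Fri  2035: Fri/Sat  2036: Sat/Mon  2037: Mon/Tue  …(20 more)…  2058: Sat/Sun  2059: Sun/Mon  2060: Mon/Wed  2061: Wed/Thu  2062: Thu/Fri  2063: Fri/Sat  2064: Sat/Mon  2065: Mon/Tue  2066: Tue/Wed  2067: Wed/Thu  2068: Thu/Sat ✓  2069: Sat/Sun  2070: Sun/Mon  2071: Mon/Tue
Both conditions hold in: 2040, 2068 — 2.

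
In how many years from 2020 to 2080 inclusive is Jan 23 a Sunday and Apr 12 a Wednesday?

2

Check each year's weekday for Jan 23 and Apr 12:
  2020: Thu/Sun  2021: Sat/Mon  2022: Sun/Tue  2023: Mon/Wed  2024: Tue/Fri  2025: Thu/Sat  2026: Fri/Sun  2027: Sat/Mon  2028: Sun/Wed ✓  2029: Tue/Thu  2030: Wed/Fri  2031: Thu/Sat  2032: Fri/Mon  2033: Sun/Tue  …(33 more)…  2067: Sun/Tue  2068: Mon/Thu  2069: Wed/Fri  2070: Thu/Sat  2071: Fri/Sun  2072: Sat/Tue  2073: Mon/Wed  2074: Tue/Thu  2075: Wed/Fri  2076: Thu/Sun  2077: Sat/Mon  2078: Sun/Tue  2079: Mon/Wed  2080: Tue/Fri
Both conditions hold in: 2028, 2056 — 2.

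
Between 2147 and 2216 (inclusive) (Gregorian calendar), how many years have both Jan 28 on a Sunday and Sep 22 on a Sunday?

3

Check each year's weekday for Jan 28 and Sep 22:
  2147: Sat/Fri  2148: Sun/Sun ✓  2149: Tue/Mon  2150: Wed/Tue  2151: Thu/Wed  2152: Fri/Fri  2153: Sun/Sat  2154: Mon/Sun  2155: Tue/Mon  2156: Wed/Wed  2157: Fri/Thu  2158: Sat/Fri  2159: Sun/Sat  2160: Mon/Mon  …(42 more)…  2203: Fri/Thu  2204: Sat/Sat  2205: Mon/Sun  2206: Tue/Mon  2207: Wed/Tue  2208: Thu/Thu  2209: Sat/Fri  2210: Sun/Sat  2211: Mon/Sun  2212: Tue/Tue  2213: Thu/Wed  2214: Fri/Thu  2215: Sat/Fri  2216: Sun/Sun ✓
Both conditions hold in: 2148, 2176, 2216 — 3.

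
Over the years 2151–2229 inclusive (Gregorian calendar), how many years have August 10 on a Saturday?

Track August 10's weekday year by year (advancing +1, or +2 across a Feb 29):
  2151: Tue  2152: Thu (+2)  2153: Fri (+1)  2154: Sat (+1) ✓  2155: Sun (+1)
  2156: Tue (+2)  2157: Wed (+1)  2158: Thu (+1)  2159: Fri (+1)  2160: Sun (+2)
  2161: Mon (+1)  2162: Tue (+1)  2163: Wed (+1)  2164: Fri (+2)  … (51 more years) …
  2216: Sat (+2) ✓  2217: Sun (+1)  2218: Mon (+1)  2219: Tue (+1)  2220: Thu (+2)
  2221: Fri (+1)  2222: Sat (+1) ✓  2223: Sun (+1)  2224: Tue (+2)  2225: Wed (+1)
  2226: Thu (+1)  2227: Fri (+1)  2228: Sun (+2)  2229: Mon (+1)
Saturday years: 2154, 2165, 2171, 2176, 2182, 2193, 2199, 2205, 2211, 2216, 2222 — 11 in total.

11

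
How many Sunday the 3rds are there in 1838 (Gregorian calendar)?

Check the 3rd of each month of 1838: Jan 3: Wed, Feb 3: Sat, Mar 3: Sat, Apr 3: Tue, May 3: Thu, Jun 3: Sun, Jul 3: Tue, Aug 3: Fri, Sep 3: Mon, Oct 3: Wed, Nov 3: Sat, Dec 3: Mon.
Sunday occurs in June — 1 month.

1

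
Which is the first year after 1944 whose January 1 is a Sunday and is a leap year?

Jan 1 advances by 2 weekdays after a leap year and by 1 after a common year.
1944: Jan 1 is Saturday (leap).
1945: Monday
1946: Tuesday
1947: Wednesday
1948: Thursday (leap)
1949: Saturday
1950: Sunday
1951: Monday
1952: Tuesday (leap)
1953: Thursday
1954: Friday
1955: Saturday
1956: Sunday (leap)
1956 begins on a Sunday and is a leap year.

1956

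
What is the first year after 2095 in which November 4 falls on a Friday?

From one year to the next, a fixed date's weekday advances by 1, or by 2 when a Feb 29 lies between the two dates.
2095: November 4 is Friday.
2096: Sunday (+2)
2097: Monday (+1)
2098: Tuesday (+1)
2099: Wednesday (+1)
2100: Thursday (+1)
2101: Friday (+1)
November 4 falls on a Friday in 2101.

2101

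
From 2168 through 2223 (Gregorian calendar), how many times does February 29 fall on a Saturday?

Leap years in 2168–2223: 13 of them.
Feb 29 weekday advances by 5 (mod 7) from one leap year to the next four years later (or differs when a century non-leap intervenes).
Leap-day weekdays: 2168:Mon 2172:Sat✓ 2176:Thu 2180:Tue 2184:Sun 2188:Fri 2192:Wed 2196:Mon 2204:Wed 2208:Mon 2212:Sat✓ 2216:Thu 2220:Tue
Saturday: 2172, 2212 → 2.

2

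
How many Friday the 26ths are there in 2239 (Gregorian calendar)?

2

Check the 26th of each month of 2239: Jan 26: Sat, Feb 26: Tue, Mar 26: Tue, Apr 26: Fri, May 26: Sun, Jun 26: Wed, Jul 26: Fri, Aug 26: Mon, Sep 26: Thu, Oct 26: Sat, Nov 26: Tue, Dec 26: Thu.
Friday occurs in April, July — 2 months.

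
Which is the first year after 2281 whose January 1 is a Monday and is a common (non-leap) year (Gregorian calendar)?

Jan 1 advances by 2 weekdays after a leap year and by 1 after a common year.
2281: Jan 1 is Saturday.
2282: Sunday
2283: Monday
2283 begins on a Monday and is a common year.

2283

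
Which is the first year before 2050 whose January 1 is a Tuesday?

Jan 1 advances by 2 weekdays after a leap year and by 1 after a common year.
2050: Jan 1 is Saturday.
2049: Friday
2048: Wednesday (leap)
2047: Tuesday
2047 begins on a Tuesday

2047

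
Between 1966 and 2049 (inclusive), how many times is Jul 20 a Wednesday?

Track Jul 20's weekday year by year (advancing +1, or +2 across a Feb 29):
  1966: Wed ✓  1967: Thu (+1)  1968: Sat (+2)  1969: Sun (+1)  1970: Mon (+1)
  1971: Tue (+1)  1972: Thu (+2)  1973: Fri (+1)  1974: Sat (+1)  1975: Sun (+1)
  1976: Tue (+2)  1977: Wed (+1) ✓  1978: Thu (+1)  1979: Fri (+1)  … (56 more years) …
  2036: Sun (+2)  2037: Mon (+1)  2038: Tue (+1)  2039: Wed (+1) ✓  2040: Fri (+2)
  2041: Sat (+1)  2042: Sun (+1)  2043: Mon (+1)  2044: Wed (+2) ✓  2045: Thu (+1)
  2046: Fri (+1)  2047: Sat (+1)  2048: Mon (+2)  2049: Tue (+1)
Wednesday years: 1966, 1977, 1983, 1988, 1994, 2005, 2011, 2016, 2022, 2033, 2039, 2044 — 12 in total.

12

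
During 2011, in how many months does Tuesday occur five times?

4

A month of length L has five Tuesdays iff its first Tuesday is on day ≤ L−28 (so day 1–3 in a 31-day month, 1–2 in a 30-day month, day 1 in a leap February).
Checking each month of 2011: Jan starts Sat (31d); Feb starts Tue (28d); Mar starts Tue (31d) ✓; Apr starts Fri (30d); May starts Sun (31d) ✓; Jun starts Wed (30d); Jul starts Fri (31d); Aug starts Mon (31d) ✓; Sep starts Thu (30d); Oct starts Sat (31d); Nov starts Tue (30d) ✓; Dec starts Thu (31d).
Five-Tuesday months: March, May, August, November → 4.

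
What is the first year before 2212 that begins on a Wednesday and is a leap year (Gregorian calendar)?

2172

Jan 1 advances by 2 weekdays after a leap year and by 1 after a common year.
2212: Jan 1 is Wednesday (leap).
2211: Tuesday
2210: Monday
2209: Sunday
2208: Friday (leap)
2207: Thursday
2206: Wednesday
2205: Tuesday
2204: Sunday (leap)
2203: Saturday
2202: Friday
2201: Thursday
2200: Wednesday
2199: Tuesday
2198: Monday
2197: Sunday
2196: Friday (leap)
2195: Thursday
2194: Wednesday
2193: Tuesday
2192: Sunday (leap)
2191: Saturday
2190: Friday
2189: Thursday
2188: Tuesday (leap)
2187: Monday
2186: Sunday
2185: Saturday
2184: Thursday (leap)
2183: Wednesday
2182: Tuesday
2181: Monday
2180: Saturday (leap)
2179: Friday
2178: Thursday
2177: Wednesday
2176: Monday (leap)
2175: Sunday
2174: Saturday
2173: Friday
2172: Wednesday (leap)
2172 begins on a Wednesday and is a leap year.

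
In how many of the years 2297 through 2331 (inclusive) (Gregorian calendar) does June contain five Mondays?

10

June has 30 days; it has five Mondays when Monday falls among the first (month-length − 28) days — i.e. when June 1 is one of Monday/Sunday.
June 1 by year: 2297:Tue 2298:Wed 2299:Thu 2300:Fri 2301:Sat 2302:Sun✓ 2303:Mon✓ 2304:Wed 2305:Thu 2306:Fri 2307:Sat 2308:Mon✓ 2309:Tue 2310:Wed 2311:Thu …(5 more)… 2317:Fri 2318:Sat 2319:Sun✓ 2320:Tue 2321:Wed 2322:Thu 2323:Fri 2324:Sun✓ 2325:Mon✓ 2326:Tue 2327:Wed 2328:Fri 2329:Sat 2330:Sun✓ 2331:Mon✓
Years with five Mondays: 2302, 2303, 2308, 2313, 2314, 2319, 2324, 2325, 2330, 2331 → 10.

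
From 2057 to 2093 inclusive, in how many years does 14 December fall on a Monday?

Track 14 December's weekday year by year (advancing +1, or +2 across a Feb 29):
  2057: Fri  2058: Sat (+1)  2059: Sun (+1)  2060: Tue (+2)  2061: Wed (+1)
  2062: Thu (+1)  2063: Fri (+1)  2064: Sun (+2)  2065: Mon (+1) ✓  2066: Tue (+1)
  2067: Wed (+1)  2068: Fri (+2)  2069: Sat (+1)  2070: Sun (+1)  … (9 more years) …
  2080: Sat (+2)  2081: Sun (+1)  2082: Mon (+1) ✓  2083: Tue (+1)  2084: Thu (+2)
  2085: Fri (+1)  2086: Sat (+1)  2087: Sun (+1)  2088: Tue (+2)  2089: Wed (+1)
  2090: Thu (+1)  2091: Fri (+1)  2092: Sun (+2)  2093: Mon (+1) ✓
Monday years: 2065, 2071, 2076, 2082, 2093 — 5 in total.

5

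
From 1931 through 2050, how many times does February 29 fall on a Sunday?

Leap years in 1931–2050: 30 of them.
Feb 29 weekday advances by 5 (mod 7) from one leap year to the next four years later (or differs when a century non-leap intervenes).
Leap-day weekdays: 1932:Mon 1936:Sat 1940:Thu 1944:Tue 1948:Sun✓ 1952:Fri 1956:Wed 1960:Mon 1964:Sat 1968:Thu 1972:Tue 1976:Sun✓ 1980:Fri …(4 more)… 2000:Tue 2004:Sun✓ 2008:Fri 2012:Wed 2016:Mon 2020:Sat 2024:Thu 2028:Tue 2032:Sun✓ 2036:Fri 2040:Wed 2044:Mon 2048:Sat
Sunday: 1948, 1976, 2004, 2032 → 4.

4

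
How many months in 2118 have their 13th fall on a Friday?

1

Check the 13th of each month of 2118: Jan 13: Thu, Feb 13: Sun, Mar 13: Sun, Apr 13: Wed, May 13: Fri, Jun 13: Mon, Jul 13: Wed, Aug 13: Sat, Sep 13: Tue, Oct 13: Thu, Nov 13: Sun, Dec 13: Tue.
Friday occurs in May — 1 month.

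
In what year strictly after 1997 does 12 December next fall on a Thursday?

From one year to the next, a fixed date's weekday advances by 1, or by 2 when a Feb 29 lies between the two dates.
1997: December 12 is Friday.
1998: Saturday (+1)
1999: Sunday (+1)
2000: Tuesday (+2)
2001: Wednesday (+1)
2002: Thursday (+1)
12 December falls on a Thursday in 2002.

2002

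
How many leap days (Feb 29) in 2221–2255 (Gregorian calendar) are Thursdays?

1

Leap years in 2221–2255: 8 of them.
Feb 29 weekday advances by 5 (mod 7) from one leap year to the next four years later (or differs when a century non-leap intervenes).
Leap-day weekdays: 2224:Sun 2228:Fri 2232:Wed 2236:Mon 2240:Sat 2244:Thu✓ 2248:Tue 2252:Sun
Thursday: 2244 → 1.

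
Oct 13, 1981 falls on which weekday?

Tuesday

January 1, 1981 is a Thursday.
October 13 is day 286 of the year, i.e. 285 days after Jan 1.
285 mod 7 = 5, so advance 5 weekdays from Thursday: Tuesday.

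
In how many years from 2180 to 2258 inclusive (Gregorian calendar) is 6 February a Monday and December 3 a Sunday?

8

Check each year's weekday for 6 February and December 3:
  2180: Sun/Sun  2181: Tue/Mon  2182: Wed/Tue  2183: Thu/Wed  2184: Fri/Fri  2185: Sun/Sat  2186: Mon/Sun ✓  2187: Tue/Mon  2188: Wed/Wed  2189: Fri/Thu  2190: Sat/Fri  2191: Sun/Sat  2192: Mon/Mon  2193: Wed/Tue  …(51 more)…  2245: Thu/Wed  2246: Fri/Thu  2247: Sat/Fri  2248: Sun/Sun  2249: Tue/Mon  2250: Wed/Tue  2251: Thu/Wed  2252: Fri/Fri  2253: Sun/Sat  2254: Mon/Sun ✓  2255: Tue/Mon  2256: Wed/Wed  2257: Fri/Thu  2258: Sat/Fri
Both conditions hold in: 2186, 2197, 2209, 2215, 2226, 2237, 2243, 2254 — 8.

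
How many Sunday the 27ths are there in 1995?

Check the 27th of each month of 1995: Jan 27: Fri, Feb 27: Mon, Mar 27: Mon, Apr 27: Thu, May 27: Sat, Jun 27: Tue, Jul 27: Thu, Aug 27: Sun, Sep 27: Wed, Oct 27: Fri, Nov 27: Mon, Dec 27: Wed.
Sunday occurs in August — 1 month.

1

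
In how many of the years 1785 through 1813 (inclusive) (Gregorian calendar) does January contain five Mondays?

January has 31 days; it has five Mondays when Monday falls among the first (month-length − 28) days — i.e. when January 1 is one of Monday/Sunday/Saturday.
January 1 by year: 1785:Sat✓ 1786:Sun✓ 1787:Mon✓ 1788:Tue 1789:Thu 1790:Fri 1791:Sat✓ 1792:Sun✓ 1793:Tue 1794:Wed 1795:Thu 1796:Fri 1797:Sun✓ 1798:Mon✓ 1799:Tue 1800:Wed 1801:Thu 1802:Fri 1803:Sat✓ 1804:Sun✓ 1805:Tue 1806:Wed 1807:Thu 1808:Fri 1809:Sun✓ 1810:Mon✓ 1811:Tue 1812:Wed 1813:Fri
Years with five Mondays: 1785, 1786, 1787, 1791, 1792, 1797, 1798, 1803, 1804, 1809, 1810 → 11.

11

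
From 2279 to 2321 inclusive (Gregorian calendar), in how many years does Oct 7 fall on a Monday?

Track Oct 7's weekday year by year (advancing +1, or +2 across a Feb 29):
  2279: Tue  2280: Thu (+2)  2281: Fri (+1)  2282: Sat (+1)  2283: Sun (+1)
  2284: Tue (+2)  2285: Wed (+1)  2286: Thu (+1)  2287: Fri (+1)  2288: Sun (+2)
  2289: Mon (+1) ✓  2290: Tue (+1)  2291: Wed (+1)  2292: Fri (+2)  … (15 more years) …
  2308: Wed (+2)  2309: Thu (+1)  2310: Fri (+1)  2311: Sat (+1)  2312: Mon (+2) ✓
  2313: Tue (+1)  2314: Wed (+1)  2315: Thu (+1)  2316: Sat (+2)  2317: Sun (+1)
  2318: Mon (+1) ✓  2319: Tue (+1)  2320: Thu (+2)  2321: Fri (+1)
Monday years: 2289, 2295, 2301, 2307, 2312, 2318 — 6 in total.

6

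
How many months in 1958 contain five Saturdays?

A month of length L has five Saturdays iff its first Saturday is on day ≤ L−28 (so day 1–3 in a 31-day month, 1–2 in a 30-day month, day 1 in a leap February).
Checking each month of 1958: Jan starts Wed (31d); Feb starts Sat (28d); Mar starts Sat (31d) ✓; Apr starts Tue (30d); May starts Thu (31d) ✓; Jun starts Sun (30d); Jul starts Tue (31d); Aug starts Fri (31d) ✓; Sep starts Mon (30d); Oct starts Wed (31d); Nov starts Sat (30d) ✓; Dec starts Mon (31d).
Five-Saturday months: March, May, August, November → 4.

4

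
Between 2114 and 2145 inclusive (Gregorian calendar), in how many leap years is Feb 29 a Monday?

1

Leap years in 2114–2145: 8 of them.
Feb 29 weekday advances by 5 (mod 7) from one leap year to the next four years later (or differs when a century non-leap intervenes).
Leap-day weekdays: 2116:Sat 2120:Thu 2124:Tue 2128:Sun 2132:Fri 2136:Wed 2140:Mon✓ 2144:Sat
Monday: 2140 → 1.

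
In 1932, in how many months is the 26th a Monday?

2

Check the 26th of each month of 1932: Jan 26: Tue, Feb 26: Fri, Mar 26: Sat, Apr 26: Tue, May 26: Thu, Jun 26: Sun, Jul 26: Tue, Aug 26: Fri, Sep 26: Mon, Oct 26: Wed, Nov 26: Sat, Dec 26: Mon.
Monday occurs in September, December — 2 months.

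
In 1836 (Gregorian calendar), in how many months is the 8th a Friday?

Check the 8th of each month of 1836: Jan 8: Fri, Feb 8: Mon, Mar 8: Tue, Apr 8: Fri, May 8: Sun, Jun 8: Wed, Jul 8: Fri, Aug 8: Mon, Sep 8: Thu, Oct 8: Sat, Nov 8: Tue, Dec 8: Thu.
Friday occurs in January, April, July — 3 months.

3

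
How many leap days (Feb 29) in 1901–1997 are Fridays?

3

Leap years in 1901–1997: 24 of them.
Feb 29 weekday advances by 5 (mod 7) from one leap year to the next four years later (or differs when a century non-leap intervenes).
Leap-day weekdays: 1904:Mon 1908:Sat 1912:Thu 1916:Tue 1920:Sun 1924:Fri✓ 1928:Wed 1932:Mon 1936:Sat 1940:Thu 1944:Tue 1948:Sun 1952:Fri✓ 1956:Wed 1960:Mon 1964:Sat 1968:Thu 1972:Tue 1976:Sun 1980:Fri✓ 1984:Wed 1988:Mon 1992:Sat 1996:Thu
Friday: 1924, 1952, 1980 → 3.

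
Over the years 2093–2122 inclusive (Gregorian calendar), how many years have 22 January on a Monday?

3

Track 22 January's weekday year by year (advancing +1, or +2 across a Feb 29):
  2093: Thu  2094: Fri (+1)  2095: Sat (+1)  2096: Sun (+1)  2097: Tue (+2)
  2098: Wed (+1)  2099: Thu (+1)  2100: Fri (+1)  2101: Sat (+1)  2102: Sun (+1)
  2103: Mon (+1) ✓  2104: Tue (+1)  2105: Thu (+2)  2106: Fri (+1)  2107: Sat (+1)
  2108: Sun (+1)  2109: Tue (+2)  2110: Wed (+1)  2111: Thu (+1)  2112: Fri (+1)
  2113: Sun (+2)  2114: Mon (+1) ✓  2115: Tue (+1)  2116: Wed (+1)  2117: Fri (+2)
  2118: Sat (+1)  2119: Sun (+1)  2120: Mon (+1) ✓  2121: Wed (+2)  2122: Thu (+1)
Monday years: 2103, 2114, 2120 — 3 in total.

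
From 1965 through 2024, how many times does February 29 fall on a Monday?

2

Leap years in 1965–2024: 15 of them.
Feb 29 weekday advances by 5 (mod 7) from one leap year to the next four years later (or differs when a century non-leap intervenes).
Leap-day weekdays: 1968:Thu 1972:Tue 1976:Sun 1980:Fri 1984:Wed 1988:Mon✓ 1992:Sat 1996:Thu 2000:Tue 2004:Sun 2008:Fri 2012:Wed 2016:Mon✓ 2020:Sat 2024:Thu
Monday: 1988, 2016 → 2.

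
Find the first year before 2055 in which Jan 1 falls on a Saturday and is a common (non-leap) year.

Jan 1 advances by 2 weekdays after a leap year and by 1 after a common year.
2055: Jan 1 is Friday.
2054: Thursday
2053: Wednesday
2052: Monday (leap)
2051: Sunday
2050: Saturday
2050 begins on a Saturday and is a common year.

2050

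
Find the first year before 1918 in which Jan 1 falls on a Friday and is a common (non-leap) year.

1915

Jan 1 advances by 2 weekdays after a leap year and by 1 after a common year.
1918: Jan 1 is Tuesday.
1917: Monday
1916: Saturday (leap)
1915: Friday
1915 begins on a Friday and is a common year.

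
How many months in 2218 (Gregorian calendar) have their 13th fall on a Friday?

3

Check the 13th of each month of 2218: Jan 13: Tue, Feb 13: Fri, Mar 13: Fri, Apr 13: Mon, May 13: Wed, Jun 13: Sat, Jul 13: Mon, Aug 13: Thu, Sep 13: Sun, Oct 13: Tue, Nov 13: Fri, Dec 13: Sun.
Friday occurs in February, March, November — 3 months.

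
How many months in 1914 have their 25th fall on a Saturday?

2

Check the 25th of each month of 1914: Jan 25: Sun, Feb 25: Wed, Mar 25: Wed, Apr 25: Sat, May 25: Mon, Jun 25: Thu, Jul 25: Sat, Aug 25: Tue, Sep 25: Fri, Oct 25: Sun, Nov 25: Wed, Dec 25: Fri.
Saturday occurs in April, July — 2 months.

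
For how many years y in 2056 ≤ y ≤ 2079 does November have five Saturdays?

6

November has 30 days; it has five Saturdays when Saturday falls among the first (month-length − 28) days — i.e. when November 1 is one of Saturday/Friday.
November 1 by year: 2056:Wed 2057:Thu 2058:Fri✓ 2059:Sat✓ 2060:Mon 2061:Tue 2062:Wed 2063:Thu 2064:Sat✓ 2065:Sun 2066:Mon 2067:Tue 2068:Thu 2069:Fri✓ 2070:Sat✓ 2071:Sun 2072:Tue 2073:Wed 2074:Thu 2075:Fri✓ 2076:Sun 2077:Mon 2078:Tue 2079:Wed
Years with five Saturdays: 2058, 2059, 2064, 2069, 2070, 2075 → 6.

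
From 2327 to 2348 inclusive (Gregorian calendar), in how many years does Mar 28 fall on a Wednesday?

3

Track Mar 28's weekday year by year (advancing +1, or +2 across a Feb 29):
  2327: Mon  2328: Wed (+2) ✓  2329: Thu (+1)  2330: Fri (+1)  2331: Sat (+1)
  2332: Mon (+2)  2333: Tue (+1)  2334: Wed (+1) ✓  2335: Thu (+1)  2336: Sat (+2)
  2337: Sun (+1)  2338: Mon (+1)  2339: Tue (+1)  2340: Thu (+2)  2341: Fri (+1)
  2342: Sat (+1)  2343: Sun (+1)  2344: Tue (+2)  2345: Wed (+1) ✓  2346: Thu (+1)
  2347: Fri (+1)  2348: Sun (+2)
Wednesday years: 2328, 2334, 2345 — 3 in total.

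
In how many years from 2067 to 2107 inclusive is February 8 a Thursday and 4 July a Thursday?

1

Check each year's weekday for February 8 and 4 July:
  2067: Tue/Mon  2068: Wed/Wed  2069: Fri/Thu  2070: Sat/Fri  2071: Sun/Sat  2072: Mon/Mon  2073: Wed/Tue  2074: Thu/Wed  2075: Fri/Thu  2076: Sat/Sat  2077: Mon/Sun  2078: Tue/Mon  2079: Wed/Tue  2080: Thu/Thu ✓  …(13 more)…  2094: Mon/Sun  2095: Tue/Mon  2096: Wed/Wed  2097: Fri/Thu  2098: Sat/Fri  2099: Sun/Sat  2100: Mon/Sun  2101: Tue/Mon  2102: Wed/Tue  2103: Thu/Wed  2104: Fri/Fri  2105: Sun/Sat  2106: Mon/Sun  2107: Tue/Mon
Both conditions hold in: 2080 — 1.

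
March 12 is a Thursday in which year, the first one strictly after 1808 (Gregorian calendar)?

1812

From one year to the next, a fixed date's weekday advances by 1, or by 2 when a Feb 29 lies between the two dates.
1808: March 12 is Saturday.
1809: Sunday (+1)
1810: Monday (+1)
1811: Tuesday (+1)
1812: Thursday (+2)
March 12 falls on a Thursday in 1812.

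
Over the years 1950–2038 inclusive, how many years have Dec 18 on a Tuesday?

Track Dec 18's weekday year by year (advancing +1, or +2 across a Feb 29):
  1950: Mon  1951: Tue (+1) ✓  1952: Thu (+2)  1953: Fri (+1)  1954: Sat (+1)
  1955: Sun (+1)  1956: Tue (+2) ✓  1957: Wed (+1)  1958: Thu (+1)  1959: Fri (+1)
  1960: Sun (+2)  1961: Mon (+1)  1962: Tue (+1) ✓  1963: Wed (+1)  … (61 more years) …
  2025: Thu (+1)  2026: Fri (+1)  2027: Sat (+1)  2028: Mon (+2)  2029: Tue (+1) ✓
  2030: Wed (+1)  2031: Thu (+1)  2032: Sat (+2)  2033: Sun (+1)  2034: Mon (+1)
  2035: Tue (+1) ✓  2036: Thu (+2)  2037: Fri (+1)  2038: Sat (+1)
Tuesday years: 1951, 1956, 1962, 1973, 1979, 1984, 1990, 2001, 2007, 2012, 2018, 2029, 2035 — 13 in total.

13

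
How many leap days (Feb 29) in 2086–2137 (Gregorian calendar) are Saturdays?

Leap years in 2086–2137: 12 of them.
Feb 29 weekday advances by 5 (mod 7) from one leap year to the next four years later (or differs when a century non-leap intervenes).
Leap-day weekdays: 2088:Sun 2092:Fri 2096:Wed 2104:Fri 2108:Wed 2112:Mon 2116:Sat✓ 2120:Thu 2124:Tue 2128:Sun 2132:Fri 2136:Wed
Saturday: 2116 → 1.

1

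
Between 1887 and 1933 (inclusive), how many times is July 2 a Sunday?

Track July 2's weekday year by year (advancing +1, or +2 across a Feb 29):
  1887: Sat  1888: Mon (+2)  1889: Tue (+1)  1890: Wed (+1)  1891: Thu (+1)
  1892: Sat (+2)  1893: Sun (+1) ✓  1894: Mon (+1)  1895: Tue (+1)  1896: Thu (+2)
  1897: Fri (+1)  1898: Sat (+1)  1899: Sun (+1) ✓  1900: Mon (+1)  … (19 more years) …
  1920: Fri (+2)  1921: Sat (+1)  1922: Sun (+1) ✓  1923: Mon (+1)  1924: Wed (+2)
  1925: Thu (+1)  1926: Fri (+1)  1927: Sat (+1)  1928: Mon (+2)  1929: Tue (+1)
  1930: Wed (+1)  1931: Thu (+1)  1932: Sat (+2)  1933: Sun (+1) ✓
Sunday years: 1893, 1899, 1905, 1911, 1916, 1922, 1933 — 7 in total.

7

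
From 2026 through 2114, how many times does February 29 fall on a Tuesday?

Leap years in 2026–2114: 21 of them.
Feb 29 weekday advances by 5 (mod 7) from one leap year to the next four years later (or differs when a century non-leap intervenes).
Leap-day weekdays: 2028:Tue✓ 2032:Sun 2036:Fri 2040:Wed 2044:Mon 2048:Sat 2052:Thu 2056:Tue✓ 2060:Sun 2064:Fri 2068:Wed 2072:Mon 2076:Sat 2080:Thu 2084:Tue✓ 2088:Sun 2092:Fri 2096:Wed 2104:Fri 2108:Wed 2112:Mon
Tuesday: 2028, 2056, 2084 → 3.

3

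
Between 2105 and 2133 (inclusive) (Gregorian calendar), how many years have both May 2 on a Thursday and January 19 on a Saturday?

3

Check each year's weekday for May 2 and January 19:
  2105: Sat/Mon  2106: Sun/Tue  2107: Mon/Wed  2108: Wed/Thu  2109: Thu/Sat ✓  2110: Fri/Sun  2111: Sat/Mon  2112: Mon/Tue  2113: Tue/Thu  2114: Wed/Fri  2115: Thu/Sat ✓  2116: Sat/Sun  2117: Sun/Tue  2118: Mon/Wed  2119: Tue/Thu  2120: Thu/Fri  2121: Fri/Sun  2122: Sat/Mon  2123: Sun/Tue  2124: Tue/Wed  2125: Wed/Fri  2126: Thu/Sat ✓  2127: Fri/Sun  2128: Sun/Mon  2129: Mon/Wed  2130: Tue/Thu  2131: Wed/Fri  2132: Fri/Sat  2133: Sat/Mon
Both conditions hold in: 2109, 2115, 2126 — 3.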